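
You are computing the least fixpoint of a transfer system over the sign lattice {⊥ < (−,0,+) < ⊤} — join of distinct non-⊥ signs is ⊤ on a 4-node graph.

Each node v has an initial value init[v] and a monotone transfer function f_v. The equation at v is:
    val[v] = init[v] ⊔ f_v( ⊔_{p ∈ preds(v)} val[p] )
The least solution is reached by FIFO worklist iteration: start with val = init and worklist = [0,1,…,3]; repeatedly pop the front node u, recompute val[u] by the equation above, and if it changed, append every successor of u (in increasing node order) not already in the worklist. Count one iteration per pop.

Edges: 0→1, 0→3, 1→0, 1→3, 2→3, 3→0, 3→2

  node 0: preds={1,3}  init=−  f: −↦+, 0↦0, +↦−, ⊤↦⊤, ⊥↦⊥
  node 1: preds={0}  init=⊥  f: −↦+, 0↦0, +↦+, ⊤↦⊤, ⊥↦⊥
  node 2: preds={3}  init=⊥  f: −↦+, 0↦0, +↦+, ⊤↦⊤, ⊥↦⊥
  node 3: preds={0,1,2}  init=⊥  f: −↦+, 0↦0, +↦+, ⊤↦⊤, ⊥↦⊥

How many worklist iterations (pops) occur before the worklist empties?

Trace (9 dequeues):
  [1] u=0 | in ⊥ | out − | ==
  [2] u=1 | in − | out + | prev ⊥ | push {0}
  [3] u=2 | in ⊥ | out ⊥ | ==
  [4] u=3 | in ⊤ | out ⊤ | prev ⊥ | push {2}
  [5] u=0 | in ⊤ | out ⊤ | prev − | push {1,3}
  [6] u=2 | in ⊤ | out ⊤ | prev ⊥ | push {}
  [7] u=1 | in ⊤ | out ⊤ | prev + | push {0}
  [8] u=3 | in ⊤ | out ⊤ | ==
  [9] u=0 | in ⊤ | out ⊤ | ==

Converged values:
  [0] ⊤
  [1] ⊤
  [2] ⊤
  [3] ⊤

9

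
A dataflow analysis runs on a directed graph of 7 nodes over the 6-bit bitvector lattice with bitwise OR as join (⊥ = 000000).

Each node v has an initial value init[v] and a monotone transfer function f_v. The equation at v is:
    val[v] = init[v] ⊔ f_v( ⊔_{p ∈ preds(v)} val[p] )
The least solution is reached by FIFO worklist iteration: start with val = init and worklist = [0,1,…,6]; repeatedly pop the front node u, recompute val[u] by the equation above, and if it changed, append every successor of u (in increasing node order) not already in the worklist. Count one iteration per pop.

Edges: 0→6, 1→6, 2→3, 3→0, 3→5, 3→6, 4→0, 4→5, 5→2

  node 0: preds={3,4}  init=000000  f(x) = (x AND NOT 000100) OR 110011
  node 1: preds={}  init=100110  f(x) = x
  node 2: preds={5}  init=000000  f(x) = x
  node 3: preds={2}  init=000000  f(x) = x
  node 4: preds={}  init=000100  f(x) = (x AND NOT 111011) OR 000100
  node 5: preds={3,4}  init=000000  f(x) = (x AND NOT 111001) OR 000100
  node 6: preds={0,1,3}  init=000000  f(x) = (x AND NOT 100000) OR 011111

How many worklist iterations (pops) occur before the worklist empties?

12

Worklist (12 pops):
  #1 pop 0: in=000100 → 110011 (was 000000); enqueue []
  #2 pop 1: in=000000 → 100110 (no change)
  #3 pop 2: in=000000 → 000000 (no change)
  #4 pop 3: in=000000 → 000000 (no change)
  #5 pop 4: in=000000 → 000100 (no change)
  #6 pop 5: in=000100 → 000100 (was 000000); enqueue [2]
  #7 pop 6: in=110111 → 011111 (was 000000); enqueue []
  #8 pop 2: in=000100 → 000100 (was 000000); enqueue [3]
  #9 pop 3: in=000100 → 000100 (was 000000); enqueue [0,5,6]
  #10 pop 0: in=000100 → 110011 (no change)
  #11 pop 5: in=000100 → 000100 (no change)
  #12 pop 6: in=110111 → 011111 (no change)

Fixpoint:
  val[0] = 110011
  val[1] = 100110
  val[2] = 000100
  val[3] = 000100
  val[4] = 000100
  val[5] = 000100
  val[6] = 011111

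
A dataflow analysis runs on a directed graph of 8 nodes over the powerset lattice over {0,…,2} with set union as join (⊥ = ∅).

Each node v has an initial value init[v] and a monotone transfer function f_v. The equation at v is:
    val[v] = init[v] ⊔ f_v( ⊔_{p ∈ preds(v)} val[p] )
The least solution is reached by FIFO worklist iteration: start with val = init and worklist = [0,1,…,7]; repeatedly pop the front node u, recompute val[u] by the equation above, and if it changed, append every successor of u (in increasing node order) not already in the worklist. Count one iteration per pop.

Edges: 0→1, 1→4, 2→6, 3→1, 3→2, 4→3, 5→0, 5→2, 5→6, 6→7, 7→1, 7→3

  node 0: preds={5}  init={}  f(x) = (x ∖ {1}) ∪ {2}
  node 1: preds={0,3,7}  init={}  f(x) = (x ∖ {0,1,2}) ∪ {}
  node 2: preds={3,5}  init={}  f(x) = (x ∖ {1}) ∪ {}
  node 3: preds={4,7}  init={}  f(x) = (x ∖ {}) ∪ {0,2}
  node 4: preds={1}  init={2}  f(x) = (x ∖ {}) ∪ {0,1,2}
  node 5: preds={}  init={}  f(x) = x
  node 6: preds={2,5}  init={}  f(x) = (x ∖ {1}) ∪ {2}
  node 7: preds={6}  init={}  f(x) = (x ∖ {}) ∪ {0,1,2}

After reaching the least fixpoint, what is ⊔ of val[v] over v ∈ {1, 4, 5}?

{0,1,2}

Trace (15 dequeues):
  [1] u=0 | in {} | out {2} | prev {} | push {}
  [2] u=1 | in {2} | out {} | ==
  [3] u=2 | in {} | out {} | ==
  [4] u=3 | in {2} | out {0,2} | prev {} | push {1,2}
  [5] u=4 | in {} | out {0,1,2} | prev {2} | push {3}
  [6] u=5 | in {} | out {} | ==
  [7] u=6 | in {} | out {2} | prev {} | push {}
  [8] u=7 | in {2} | out {0,1,2} | prev {} | push {}
  [9] u=1 | in {0,1,2} | out {} | ==
  [10] u=2 | in {0,2} | out {0,2} | prev {} | push {6}
  [11] u=3 | in {0,1,2} | out {0,1,2} | prev {0,2} | push {1,2}
  [12] u=6 | in {0,2} | out {0,2} | prev {2} | push {7}
  [13] u=1 | in {0,1,2} | out {} | ==
  [14] u=2 | in {0,1,2} | out {0,2} | ==
  [15] u=7 | in {0,2} | out {0,1,2} | ==

Converged values:
  [0] {2}
  [1] {}
  [2] {0,2}
  [3] {0,1,2}
  [4] {0,1,2}
  [5] {}
  [6] {0,2}
  [7] {0,1,2}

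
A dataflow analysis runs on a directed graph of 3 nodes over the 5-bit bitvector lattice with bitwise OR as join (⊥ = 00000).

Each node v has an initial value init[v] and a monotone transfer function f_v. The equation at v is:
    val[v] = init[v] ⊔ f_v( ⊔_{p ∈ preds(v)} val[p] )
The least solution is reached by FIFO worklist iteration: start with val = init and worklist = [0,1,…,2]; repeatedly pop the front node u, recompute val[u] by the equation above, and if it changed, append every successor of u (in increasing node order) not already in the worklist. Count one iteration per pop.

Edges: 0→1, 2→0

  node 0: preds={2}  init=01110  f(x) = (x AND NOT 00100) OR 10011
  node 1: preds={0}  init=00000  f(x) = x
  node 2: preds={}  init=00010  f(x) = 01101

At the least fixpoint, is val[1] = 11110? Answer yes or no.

no

Iteration log — 4 steps:
  step 1. node 0  ⊔preds=00010  new=11111  old=01110  +wl: 
  step 2. node 1  ⊔preds=11111  new=11111  old=00000  +wl: 
  step 3. node 2  ⊔preds=00000  new=01111  old=00010  +wl: 0
  step 4. node 0  ⊔preds=01111  new=11111  stable

Least fixpoint reached:
  node 0: 11111
  node 1: 11111
  node 2: 01111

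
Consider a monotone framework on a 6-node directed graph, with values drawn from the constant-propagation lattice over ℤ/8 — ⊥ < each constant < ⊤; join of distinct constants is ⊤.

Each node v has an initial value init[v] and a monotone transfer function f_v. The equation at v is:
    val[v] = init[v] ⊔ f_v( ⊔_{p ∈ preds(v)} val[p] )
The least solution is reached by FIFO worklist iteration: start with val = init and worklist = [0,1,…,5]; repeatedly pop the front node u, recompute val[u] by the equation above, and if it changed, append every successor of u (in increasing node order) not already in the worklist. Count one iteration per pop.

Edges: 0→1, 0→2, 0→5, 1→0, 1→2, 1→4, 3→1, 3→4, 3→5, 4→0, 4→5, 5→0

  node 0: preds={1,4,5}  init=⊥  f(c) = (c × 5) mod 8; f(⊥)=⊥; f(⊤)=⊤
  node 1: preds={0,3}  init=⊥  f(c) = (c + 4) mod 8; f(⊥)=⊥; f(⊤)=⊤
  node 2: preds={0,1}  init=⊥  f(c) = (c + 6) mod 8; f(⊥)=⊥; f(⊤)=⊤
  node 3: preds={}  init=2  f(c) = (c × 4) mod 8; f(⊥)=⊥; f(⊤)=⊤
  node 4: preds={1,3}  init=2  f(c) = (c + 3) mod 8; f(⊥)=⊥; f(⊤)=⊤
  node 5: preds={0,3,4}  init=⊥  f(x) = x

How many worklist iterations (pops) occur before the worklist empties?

Trace (12 dequeues):
  [1] u=0 | in 2 | out 2 | prev ⊥ | push {}
  [2] u=1 | in 2 | out 6 | prev ⊥ | push {0}
  [3] u=2 | in ⊤ | out ⊤ | prev ⊥ | push {}
  [4] u=3 | in ⊥ | out 2 | ==
  [5] u=4 | in ⊤ | out ⊤ | prev 2 | push {}
  [6] u=5 | in ⊤ | out ⊤ | prev ⊥ | push {}
  [7] u=0 | in ⊤ | out ⊤ | prev 2 | push {1,2,5}
  [8] u=1 | in ⊤ | out ⊤ | prev 6 | push {0,4}
  [9] u=2 | in ⊤ | out ⊤ | ==
  [10] u=5 | in ⊤ | out ⊤ | ==
  [11] u=0 | in ⊤ | out ⊤ | ==
  [12] u=4 | in ⊤ | out ⊤ | ==

Converged values:
  [0] ⊤
  [1] ⊤
  [2] ⊤
  [3] 2
  [4] ⊤
  [5] ⊤

12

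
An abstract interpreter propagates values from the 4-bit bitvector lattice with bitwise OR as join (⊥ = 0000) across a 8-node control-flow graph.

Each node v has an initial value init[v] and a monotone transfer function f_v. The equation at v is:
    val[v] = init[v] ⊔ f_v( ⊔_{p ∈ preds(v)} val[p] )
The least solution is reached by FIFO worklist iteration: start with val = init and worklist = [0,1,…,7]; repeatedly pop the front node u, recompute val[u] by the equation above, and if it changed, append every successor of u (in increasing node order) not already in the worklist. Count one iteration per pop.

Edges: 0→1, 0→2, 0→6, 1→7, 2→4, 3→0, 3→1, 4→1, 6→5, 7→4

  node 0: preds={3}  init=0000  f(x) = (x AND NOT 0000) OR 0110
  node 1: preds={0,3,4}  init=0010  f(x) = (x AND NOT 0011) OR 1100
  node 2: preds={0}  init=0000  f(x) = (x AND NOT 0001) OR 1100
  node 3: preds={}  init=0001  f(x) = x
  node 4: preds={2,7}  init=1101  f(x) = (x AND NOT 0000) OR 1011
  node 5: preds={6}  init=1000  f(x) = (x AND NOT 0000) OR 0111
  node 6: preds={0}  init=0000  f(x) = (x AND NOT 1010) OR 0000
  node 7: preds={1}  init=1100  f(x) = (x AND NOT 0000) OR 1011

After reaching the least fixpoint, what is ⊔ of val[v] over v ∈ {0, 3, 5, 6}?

Trace (11 dequeues):
  [1] u=0 | in 0001 | out 0111 | prev 0000 | push {}
  [2] u=1 | in 1111 | out 1110 | prev 0010 | push {}
  [3] u=2 | in 0111 | out 1110 | prev 0000 | push {}
  [4] u=3 | in 0000 | out 0001 | ==
  [5] u=4 | in 1110 | out 1111 | prev 1101 | push {1}
  [6] u=5 | in 0000 | out 1111 | prev 1000 | push {}
  [7] u=6 | in 0111 | out 0101 | prev 0000 | push {5}
  [8] u=7 | in 1110 | out 1111 | prev 1100 | push {4}
  [9] u=1 | in 1111 | out 1110 | ==
  [10] u=5 | in 0101 | out 1111 | ==
  [11] u=4 | in 1111 | out 1111 | ==

Converged values:
  [0] 0111
  [1] 1110
  [2] 1110
  [3] 0001
  [4] 1111
  [5] 1111
  [6] 0101
  [7] 1111

1111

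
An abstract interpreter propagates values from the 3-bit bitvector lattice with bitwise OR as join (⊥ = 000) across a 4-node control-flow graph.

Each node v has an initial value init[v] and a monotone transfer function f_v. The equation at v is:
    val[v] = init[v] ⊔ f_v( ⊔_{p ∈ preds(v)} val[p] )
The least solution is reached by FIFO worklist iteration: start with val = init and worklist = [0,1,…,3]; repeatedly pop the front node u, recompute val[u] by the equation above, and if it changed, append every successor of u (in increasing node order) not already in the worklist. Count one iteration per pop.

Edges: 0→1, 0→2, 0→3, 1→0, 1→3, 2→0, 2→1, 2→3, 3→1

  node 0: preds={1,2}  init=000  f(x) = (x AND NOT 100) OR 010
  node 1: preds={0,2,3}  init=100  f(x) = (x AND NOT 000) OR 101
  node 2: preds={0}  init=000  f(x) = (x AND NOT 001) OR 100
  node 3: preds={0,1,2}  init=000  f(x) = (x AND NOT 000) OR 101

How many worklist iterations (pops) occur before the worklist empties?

Worklist (8 pops):
  #1 pop 0: in=100 → 010 (was 000); enqueue []
  #2 pop 1: in=010 → 111 (was 100); enqueue [0]
  #3 pop 2: in=010 → 110 (was 000); enqueue [1]
  #4 pop 3: in=111 → 111 (was 000); enqueue []
  #5 pop 0: in=111 → 011 (was 010); enqueue [2,3]
  #6 pop 1: in=111 → 111 (no change)
  #7 pop 2: in=011 → 110 (no change)
  #8 pop 3: in=111 → 111 (no change)

Fixpoint:
  val[0] = 011
  val[1] = 111
  val[2] = 110
  val[3] = 111

8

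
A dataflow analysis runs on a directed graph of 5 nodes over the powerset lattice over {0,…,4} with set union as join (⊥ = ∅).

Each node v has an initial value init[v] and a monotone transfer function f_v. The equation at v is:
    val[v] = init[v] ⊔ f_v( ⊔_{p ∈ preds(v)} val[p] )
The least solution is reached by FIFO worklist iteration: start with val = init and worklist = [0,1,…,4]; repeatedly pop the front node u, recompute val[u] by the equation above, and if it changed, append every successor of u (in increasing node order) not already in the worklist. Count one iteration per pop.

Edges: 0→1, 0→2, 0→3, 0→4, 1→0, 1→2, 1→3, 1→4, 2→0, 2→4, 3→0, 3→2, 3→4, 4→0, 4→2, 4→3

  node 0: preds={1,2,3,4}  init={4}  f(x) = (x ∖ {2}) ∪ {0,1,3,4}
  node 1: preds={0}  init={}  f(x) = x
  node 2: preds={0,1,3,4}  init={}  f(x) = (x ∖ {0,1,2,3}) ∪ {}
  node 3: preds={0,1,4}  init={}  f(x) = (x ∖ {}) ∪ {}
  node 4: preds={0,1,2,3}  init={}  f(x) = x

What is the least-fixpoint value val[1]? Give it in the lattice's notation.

Iteration log — 8 steps:
  step 1. node 0  ⊔preds={}  new={0,1,3,4}  old={4}  +wl: 
  step 2. node 1  ⊔preds={0,1,3,4}  new={0,1,3,4}  old={}  +wl: 0
  step 3. node 2  ⊔preds={0,1,3,4}  new={4}  old={}  +wl: 
  step 4. node 3  ⊔preds={0,1,3,4}  new={0,1,3,4}  old={}  +wl: 2
  step 5. node 4  ⊔preds={0,1,3,4}  new={0,1,3,4}  old={}  +wl: 3
  step 6. node 0  ⊔preds={0,1,3,4}  new={0,1,3,4}  stable
  step 7. node 2  ⊔preds={0,1,3,4}  new={4}  stable
  step 8. node 3  ⊔preds={0,1,3,4}  new={0,1,3,4}  stable

Least fixpoint reached:
  node 0: {0,1,3,4}
  node 1: {0,1,3,4}
  node 2: {4}
  node 3: {0,1,3,4}
  node 4: {0,1,3,4}

{0,1,3,4}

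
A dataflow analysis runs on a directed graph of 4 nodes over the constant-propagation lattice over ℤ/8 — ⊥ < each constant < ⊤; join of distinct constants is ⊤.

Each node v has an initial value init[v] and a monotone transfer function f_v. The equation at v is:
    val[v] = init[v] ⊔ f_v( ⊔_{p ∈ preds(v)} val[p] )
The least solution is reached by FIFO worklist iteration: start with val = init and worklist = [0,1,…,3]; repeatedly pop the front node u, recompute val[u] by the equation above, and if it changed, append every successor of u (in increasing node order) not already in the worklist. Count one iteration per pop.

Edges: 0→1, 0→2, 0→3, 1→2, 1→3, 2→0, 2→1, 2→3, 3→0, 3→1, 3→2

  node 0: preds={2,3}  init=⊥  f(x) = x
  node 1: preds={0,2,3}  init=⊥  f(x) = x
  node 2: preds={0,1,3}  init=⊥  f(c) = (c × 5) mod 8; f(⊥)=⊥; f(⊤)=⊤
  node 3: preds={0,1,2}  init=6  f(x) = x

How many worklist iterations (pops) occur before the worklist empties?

Trace (6 dequeues):
  [1] u=0 | in 6 | out 6 | prev ⊥ | push {}
  [2] u=1 | in 6 | out 6 | prev ⊥ | push {}
  [3] u=2 | in 6 | out 6 | prev ⊥ | push {0,1}
  [4] u=3 | in 6 | out 6 | ==
  [5] u=0 | in 6 | out 6 | ==
  [6] u=1 | in 6 | out 6 | ==

Converged values:
  [0] 6
  [1] 6
  [2] 6
  [3] 6

6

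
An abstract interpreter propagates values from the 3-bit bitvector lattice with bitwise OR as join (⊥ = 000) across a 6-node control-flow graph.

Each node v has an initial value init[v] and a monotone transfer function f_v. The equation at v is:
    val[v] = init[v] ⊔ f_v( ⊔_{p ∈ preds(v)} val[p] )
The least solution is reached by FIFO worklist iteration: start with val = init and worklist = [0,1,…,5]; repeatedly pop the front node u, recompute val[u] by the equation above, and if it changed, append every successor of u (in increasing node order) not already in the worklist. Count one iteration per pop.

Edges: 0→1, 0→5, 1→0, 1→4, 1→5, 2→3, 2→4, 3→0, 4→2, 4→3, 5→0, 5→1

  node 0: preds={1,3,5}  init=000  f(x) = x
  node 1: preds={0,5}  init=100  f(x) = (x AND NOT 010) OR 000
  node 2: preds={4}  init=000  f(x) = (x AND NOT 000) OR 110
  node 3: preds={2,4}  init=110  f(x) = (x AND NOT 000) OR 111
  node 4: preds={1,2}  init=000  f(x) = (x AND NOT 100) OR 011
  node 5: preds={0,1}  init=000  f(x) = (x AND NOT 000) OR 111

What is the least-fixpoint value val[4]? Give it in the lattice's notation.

011

Worklist (13 pops):
  #1 pop 0: in=110 → 110 (was 000); enqueue []
  #2 pop 1: in=110 → 100 (no change)
  #3 pop 2: in=000 → 110 (was 000); enqueue []
  #4 pop 3: in=110 → 111 (was 110); enqueue [0]
  #5 pop 4: in=110 → 011 (was 000); enqueue [2,3]
  #6 pop 5: in=110 → 111 (was 000); enqueue [1]
  #7 pop 0: in=111 → 111 (was 110); enqueue [5]
  #8 pop 2: in=011 → 111 (was 110); enqueue [4]
  #9 pop 3: in=111 → 111 (no change)
  #10 pop 1: in=111 → 101 (was 100); enqueue [0]
  #11 pop 5: in=111 → 111 (no change)
  #12 pop 4: in=111 → 011 (no change)
  #13 pop 0: in=111 → 111 (no change)

Fixpoint:
  val[0] = 111
  val[1] = 101
  val[2] = 111
  val[3] = 111
  val[4] = 011
  val[5] = 111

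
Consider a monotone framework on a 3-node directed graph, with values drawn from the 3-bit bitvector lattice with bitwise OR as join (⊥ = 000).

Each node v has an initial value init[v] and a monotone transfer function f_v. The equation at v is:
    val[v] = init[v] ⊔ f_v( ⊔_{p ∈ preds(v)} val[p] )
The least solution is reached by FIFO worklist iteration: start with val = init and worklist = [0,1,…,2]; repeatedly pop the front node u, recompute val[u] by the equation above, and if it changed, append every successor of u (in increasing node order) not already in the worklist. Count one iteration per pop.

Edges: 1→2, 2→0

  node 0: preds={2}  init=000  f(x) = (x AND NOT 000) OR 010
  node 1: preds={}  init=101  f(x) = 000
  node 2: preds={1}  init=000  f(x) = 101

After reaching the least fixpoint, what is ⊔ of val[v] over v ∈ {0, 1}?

Iteration log — 4 steps:
  step 1. node 0  ⊔preds=000  new=010  old=000  +wl: 
  step 2. node 1  ⊔preds=000  new=101  stable
  step 3. node 2  ⊔preds=101  new=101  old=000  +wl: 0
  step 4. node 0  ⊔preds=101  new=111  old=010  +wl: 

Least fixpoint reached:
  node 0: 111
  node 1: 101
  node 2: 101

111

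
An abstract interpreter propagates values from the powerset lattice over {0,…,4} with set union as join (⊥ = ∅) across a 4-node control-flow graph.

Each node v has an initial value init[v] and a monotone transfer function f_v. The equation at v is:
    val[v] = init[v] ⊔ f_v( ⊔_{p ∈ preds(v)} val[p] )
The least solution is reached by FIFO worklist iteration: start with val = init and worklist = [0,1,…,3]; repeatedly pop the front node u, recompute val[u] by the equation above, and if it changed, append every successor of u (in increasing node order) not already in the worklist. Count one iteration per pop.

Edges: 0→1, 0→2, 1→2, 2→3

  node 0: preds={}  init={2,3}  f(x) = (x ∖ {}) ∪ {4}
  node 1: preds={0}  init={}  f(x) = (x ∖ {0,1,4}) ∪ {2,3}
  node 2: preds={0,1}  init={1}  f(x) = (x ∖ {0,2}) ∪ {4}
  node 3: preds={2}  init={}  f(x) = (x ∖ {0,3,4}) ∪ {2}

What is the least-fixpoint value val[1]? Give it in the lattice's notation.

Worklist (4 pops):
  #1 pop 0: in={} → {2,3,4} (was {2,3}); enqueue []
  #2 pop 1: in={2,3,4} → {2,3} (was {}); enqueue []
  #3 pop 2: in={2,3,4} → {1,3,4} (was {1}); enqueue []
  #4 pop 3: in={1,3,4} → {1,2} (was {}); enqueue []

Fixpoint:
  val[0] = {2,3,4}
  val[1] = {2,3}
  val[2] = {1,3,4}
  val[3] = {1,2}

{2,3}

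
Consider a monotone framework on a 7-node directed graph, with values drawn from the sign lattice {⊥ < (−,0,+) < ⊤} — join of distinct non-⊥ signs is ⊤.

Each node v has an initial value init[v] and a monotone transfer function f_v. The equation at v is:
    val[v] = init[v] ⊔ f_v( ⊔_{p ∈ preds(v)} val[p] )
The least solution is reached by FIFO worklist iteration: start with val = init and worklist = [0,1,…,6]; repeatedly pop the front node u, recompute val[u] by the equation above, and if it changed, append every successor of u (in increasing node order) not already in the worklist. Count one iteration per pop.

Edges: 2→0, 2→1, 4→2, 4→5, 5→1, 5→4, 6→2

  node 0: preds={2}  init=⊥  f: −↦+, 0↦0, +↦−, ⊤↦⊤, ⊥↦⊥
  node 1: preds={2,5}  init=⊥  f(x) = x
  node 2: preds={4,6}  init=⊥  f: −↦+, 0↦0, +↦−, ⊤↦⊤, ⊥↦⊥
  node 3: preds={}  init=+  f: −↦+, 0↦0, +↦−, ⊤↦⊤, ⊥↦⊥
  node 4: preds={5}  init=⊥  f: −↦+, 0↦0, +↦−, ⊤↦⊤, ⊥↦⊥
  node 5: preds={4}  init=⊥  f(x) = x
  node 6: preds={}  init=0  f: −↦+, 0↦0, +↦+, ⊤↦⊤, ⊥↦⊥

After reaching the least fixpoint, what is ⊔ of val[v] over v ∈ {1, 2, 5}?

Trace (9 dequeues):
  [1] u=0 | in ⊥ | out ⊥ | ==
  [2] u=1 | in ⊥ | out ⊥ | ==
  [3] u=2 | in 0 | out 0 | prev ⊥ | push {0,1}
  [4] u=3 | in ⊥ | out + | ==
  [5] u=4 | in ⊥ | out ⊥ | ==
  [6] u=5 | in ⊥ | out ⊥ | ==
  [7] u=6 | in ⊥ | out 0 | ==
  [8] u=0 | in 0 | out 0 | prev ⊥ | push {}
  [9] u=1 | in 0 | out 0 | prev ⊥ | push {}

Converged values:
  [0] 0
  [1] 0
  [2] 0
  [3] +
  [4] ⊥
  [5] ⊥
  [6] 0

0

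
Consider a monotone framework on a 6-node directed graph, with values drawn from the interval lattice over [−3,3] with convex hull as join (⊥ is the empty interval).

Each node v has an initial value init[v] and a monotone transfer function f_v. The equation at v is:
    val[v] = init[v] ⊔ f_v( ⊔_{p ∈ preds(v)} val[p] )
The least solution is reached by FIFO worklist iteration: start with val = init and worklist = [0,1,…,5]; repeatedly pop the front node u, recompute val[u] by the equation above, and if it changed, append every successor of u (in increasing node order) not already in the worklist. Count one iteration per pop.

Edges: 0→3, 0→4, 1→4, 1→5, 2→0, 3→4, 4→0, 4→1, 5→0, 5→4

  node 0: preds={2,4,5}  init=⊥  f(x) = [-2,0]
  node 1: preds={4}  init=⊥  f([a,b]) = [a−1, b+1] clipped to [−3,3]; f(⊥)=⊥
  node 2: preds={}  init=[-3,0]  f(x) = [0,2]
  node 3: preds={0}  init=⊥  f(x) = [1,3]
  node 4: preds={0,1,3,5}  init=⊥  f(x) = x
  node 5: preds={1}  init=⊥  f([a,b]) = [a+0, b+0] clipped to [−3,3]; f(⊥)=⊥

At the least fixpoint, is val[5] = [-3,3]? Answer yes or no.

Trace (13 dequeues):
  [1] u=0 | in [-3,0] | out [-2,0] | prev ⊥ | push {}
  [2] u=1 | in ⊥ | out ⊥ | ==
  [3] u=2 | in ⊥ | out [-3,2] | prev [-3,0] | push {0}
  [4] u=3 | in [-2,0] | out [1,3] | prev ⊥ | push {}
  [5] u=4 | in [-2,3] | out [-2,3] | prev ⊥ | push {1}
  [6] u=5 | in ⊥ | out ⊥ | ==
  [7] u=0 | in [-3,3] | out [-2,0] | ==
  [8] u=1 | in [-2,3] | out [-3,3] | prev ⊥ | push {4,5}
  [9] u=4 | in [-3,3] | out [-3,3] | prev [-2,3] | push {0,1}
  [10] u=5 | in [-3,3] | out [-3,3] | prev ⊥ | push {4}
  [11] u=0 | in [-3,3] | out [-2,0] | ==
  [12] u=1 | in [-3,3] | out [-3,3] | ==
  [13] u=4 | in [-3,3] | out [-3,3] | ==

Converged values:
  [0] [-2,0]
  [1] [-3,3]
  [2] [-3,2]
  [3] [1,3]
  [4] [-3,3]
  [5] [-3,3]

yes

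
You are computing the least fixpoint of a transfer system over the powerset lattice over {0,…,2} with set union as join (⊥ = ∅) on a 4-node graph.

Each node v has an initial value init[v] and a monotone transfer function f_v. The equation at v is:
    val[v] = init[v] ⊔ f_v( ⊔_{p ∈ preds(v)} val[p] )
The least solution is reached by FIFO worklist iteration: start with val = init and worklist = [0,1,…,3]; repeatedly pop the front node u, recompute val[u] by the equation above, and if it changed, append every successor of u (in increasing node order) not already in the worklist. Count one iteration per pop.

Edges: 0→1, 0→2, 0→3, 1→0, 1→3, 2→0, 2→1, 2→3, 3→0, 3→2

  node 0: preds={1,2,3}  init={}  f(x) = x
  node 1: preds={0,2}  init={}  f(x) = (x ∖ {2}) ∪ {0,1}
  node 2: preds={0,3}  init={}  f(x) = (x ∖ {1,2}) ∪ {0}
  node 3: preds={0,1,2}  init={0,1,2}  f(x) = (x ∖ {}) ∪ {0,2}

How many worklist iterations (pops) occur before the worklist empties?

Trace (6 dequeues):
  [1] u=0 | in {0,1,2} | out {0,1,2} | prev {} | push {}
  [2] u=1 | in {0,1,2} | out {0,1} | prev {} | push {0}
  [3] u=2 | in {0,1,2} | out {0} | prev {} | push {1}
  [4] u=3 | in {0,1,2} | out {0,1,2} | ==
  [5] u=0 | in {0,1,2} | out {0,1,2} | ==
  [6] u=1 | in {0,1,2} | out {0,1} | ==

Converged values:
  [0] {0,1,2}
  [1] {0,1}
  [2] {0}
  [3] {0,1,2}

6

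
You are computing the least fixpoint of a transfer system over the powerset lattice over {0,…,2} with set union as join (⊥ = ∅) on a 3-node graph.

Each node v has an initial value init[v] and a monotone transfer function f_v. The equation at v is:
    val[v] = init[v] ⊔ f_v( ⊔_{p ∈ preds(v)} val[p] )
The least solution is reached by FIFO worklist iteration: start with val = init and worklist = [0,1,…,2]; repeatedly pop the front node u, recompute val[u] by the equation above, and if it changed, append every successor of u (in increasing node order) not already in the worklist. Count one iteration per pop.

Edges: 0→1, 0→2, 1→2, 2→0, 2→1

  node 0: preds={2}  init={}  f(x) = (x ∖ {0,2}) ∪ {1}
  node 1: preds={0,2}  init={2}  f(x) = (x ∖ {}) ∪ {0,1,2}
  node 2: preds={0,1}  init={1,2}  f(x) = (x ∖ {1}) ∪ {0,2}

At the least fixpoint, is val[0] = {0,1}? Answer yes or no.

no

Worklist (5 pops):
  #1 pop 0: in={1,2} → {1} (was {}); enqueue []
  #2 pop 1: in={1,2} → {0,1,2} (was {2}); enqueue []
  #3 pop 2: in={0,1,2} → {0,1,2} (was {1,2}); enqueue [0,1]
  #4 pop 0: in={0,1,2} → {1} (no change)
  #5 pop 1: in={0,1,2} → {0,1,2} (no change)

Fixpoint:
  val[0] = {1}
  val[1] = {0,1,2}
  val[2] = {0,1,2}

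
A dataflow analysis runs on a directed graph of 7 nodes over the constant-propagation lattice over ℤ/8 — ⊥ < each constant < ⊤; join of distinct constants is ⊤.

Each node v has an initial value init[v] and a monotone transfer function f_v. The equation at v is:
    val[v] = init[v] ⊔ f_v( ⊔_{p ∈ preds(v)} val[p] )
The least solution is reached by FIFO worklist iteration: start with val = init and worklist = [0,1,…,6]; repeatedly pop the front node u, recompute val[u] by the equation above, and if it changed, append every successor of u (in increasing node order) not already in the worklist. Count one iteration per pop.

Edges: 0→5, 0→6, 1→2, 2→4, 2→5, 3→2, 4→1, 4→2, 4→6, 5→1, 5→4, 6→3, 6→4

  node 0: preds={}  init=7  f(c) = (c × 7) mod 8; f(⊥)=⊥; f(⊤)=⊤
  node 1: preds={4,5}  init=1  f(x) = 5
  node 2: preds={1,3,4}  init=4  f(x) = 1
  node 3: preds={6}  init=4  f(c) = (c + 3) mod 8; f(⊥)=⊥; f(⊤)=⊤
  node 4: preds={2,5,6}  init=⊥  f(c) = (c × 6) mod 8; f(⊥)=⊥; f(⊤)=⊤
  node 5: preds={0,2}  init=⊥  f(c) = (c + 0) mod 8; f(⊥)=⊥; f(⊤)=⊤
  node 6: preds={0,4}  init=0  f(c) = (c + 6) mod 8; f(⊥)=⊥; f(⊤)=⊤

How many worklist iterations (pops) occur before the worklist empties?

11

Iteration log — 11 steps:
  step 1. node 0  ⊔preds=⊥  new=7  stable
  step 2. node 1  ⊔preds=⊥  new=⊤  old=1  +wl: 
  step 3. node 2  ⊔preds=⊤  new=⊤  old=4  +wl: 
  step 4. node 3  ⊔preds=0  new=⊤  old=4  +wl: 2
  step 5. node 4  ⊔preds=⊤  new=⊤  old=⊥  +wl: 1
  step 6. node 5  ⊔preds=⊤  new=⊤  old=⊥  +wl: 4
  step 7. node 6  ⊔preds=⊤  new=⊤  old=0  +wl: 3
  step 8. node 2  ⊔preds=⊤  new=⊤  stable
  step 9. node 1  ⊔preds=⊤  new=⊤  stable
  step 10. node 4  ⊔preds=⊤  new=⊤  stable
  step 11. node 3  ⊔preds=⊤  new=⊤  stable

Least fixpoint reached:
  node 0: 7
  node 1: ⊤
  node 2: ⊤
  node 3: ⊤
  node 4: ⊤
  node 5: ⊤
  node 6: ⊤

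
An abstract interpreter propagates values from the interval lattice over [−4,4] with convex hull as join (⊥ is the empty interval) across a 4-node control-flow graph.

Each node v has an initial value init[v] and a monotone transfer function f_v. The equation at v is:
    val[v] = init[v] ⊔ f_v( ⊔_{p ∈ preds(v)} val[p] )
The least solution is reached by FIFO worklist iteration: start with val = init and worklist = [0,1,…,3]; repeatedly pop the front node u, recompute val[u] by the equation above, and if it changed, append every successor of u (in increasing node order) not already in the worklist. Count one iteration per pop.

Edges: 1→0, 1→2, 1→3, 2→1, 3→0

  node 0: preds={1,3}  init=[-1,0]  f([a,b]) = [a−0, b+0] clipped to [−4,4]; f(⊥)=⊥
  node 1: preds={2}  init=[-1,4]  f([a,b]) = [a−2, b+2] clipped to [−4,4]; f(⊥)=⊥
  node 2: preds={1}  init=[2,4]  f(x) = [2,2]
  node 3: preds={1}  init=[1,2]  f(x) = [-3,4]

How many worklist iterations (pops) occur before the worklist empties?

5

Worklist (5 pops):
  #1 pop 0: in=[-1,4] → [-1,4] (was [-1,0]); enqueue []
  #2 pop 1: in=[2,4] → [-1,4] (no change)
  #3 pop 2: in=[-1,4] → [2,4] (no change)
  #4 pop 3: in=[-1,4] → [-3,4] (was [1,2]); enqueue [0]
  #5 pop 0: in=[-3,4] → [-3,4] (was [-1,4]); enqueue []

Fixpoint:
  val[0] = [-3,4]
  val[1] = [-1,4]
  val[2] = [2,4]
  val[3] = [-3,4]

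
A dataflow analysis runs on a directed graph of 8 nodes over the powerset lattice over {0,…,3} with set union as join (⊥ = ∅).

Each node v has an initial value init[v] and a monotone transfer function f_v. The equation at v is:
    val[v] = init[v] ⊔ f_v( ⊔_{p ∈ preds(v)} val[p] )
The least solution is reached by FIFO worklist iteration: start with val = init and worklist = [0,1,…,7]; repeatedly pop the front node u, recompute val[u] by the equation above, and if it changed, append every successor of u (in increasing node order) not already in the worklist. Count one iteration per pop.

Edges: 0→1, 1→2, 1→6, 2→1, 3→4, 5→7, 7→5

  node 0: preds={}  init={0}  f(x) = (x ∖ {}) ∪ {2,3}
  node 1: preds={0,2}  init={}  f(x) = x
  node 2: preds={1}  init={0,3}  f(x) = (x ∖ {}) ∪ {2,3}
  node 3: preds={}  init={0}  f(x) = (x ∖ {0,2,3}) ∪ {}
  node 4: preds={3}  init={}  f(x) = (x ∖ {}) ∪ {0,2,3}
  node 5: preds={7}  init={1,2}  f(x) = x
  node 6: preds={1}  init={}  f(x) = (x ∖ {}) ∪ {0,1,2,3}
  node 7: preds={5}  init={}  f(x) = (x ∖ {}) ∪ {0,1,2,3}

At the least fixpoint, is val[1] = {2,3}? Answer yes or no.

Worklist (11 pops):
  #1 pop 0: in={} → {0,2,3} (was {0}); enqueue []
  #2 pop 1: in={0,2,3} → {0,2,3} (was {}); enqueue []
  #3 pop 2: in={0,2,3} → {0,2,3} (was {0,3}); enqueue [1]
  #4 pop 3: in={} → {0} (no change)
  #5 pop 4: in={0} → {0,2,3} (was {}); enqueue []
  #6 pop 5: in={} → {1,2} (no change)
  #7 pop 6: in={0,2,3} → {0,1,2,3} (was {}); enqueue []
  #8 pop 7: in={1,2} → {0,1,2,3} (was {}); enqueue [5]
  #9 pop 1: in={0,2,3} → {0,2,3} (no change)
  #10 pop 5: in={0,1,2,3} → {0,1,2,3} (was {1,2}); enqueue [7]
  #11 pop 7: in={0,1,2,3} → {0,1,2,3} (no change)

Fixpoint:
  val[0] = {0,2,3}
  val[1] = {0,2,3}
  val[2] = {0,2,3}
  val[3] = {0}
  val[4] = {0,2,3}
  val[5] = {0,1,2,3}
  val[6] = {0,1,2,3}
  val[7] = {0,1,2,3}

no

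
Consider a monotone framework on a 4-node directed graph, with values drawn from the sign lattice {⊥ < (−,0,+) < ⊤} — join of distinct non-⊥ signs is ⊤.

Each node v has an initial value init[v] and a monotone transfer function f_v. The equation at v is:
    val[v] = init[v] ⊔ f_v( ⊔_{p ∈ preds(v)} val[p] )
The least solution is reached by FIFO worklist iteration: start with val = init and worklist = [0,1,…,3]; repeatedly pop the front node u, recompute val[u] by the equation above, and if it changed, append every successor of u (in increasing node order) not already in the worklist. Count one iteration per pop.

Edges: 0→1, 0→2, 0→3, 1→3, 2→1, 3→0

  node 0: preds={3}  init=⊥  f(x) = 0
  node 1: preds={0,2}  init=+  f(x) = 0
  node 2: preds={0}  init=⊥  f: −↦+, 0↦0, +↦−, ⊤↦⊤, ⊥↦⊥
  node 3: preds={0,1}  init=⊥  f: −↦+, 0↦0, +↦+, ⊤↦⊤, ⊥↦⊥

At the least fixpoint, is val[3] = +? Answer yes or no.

Trace (6 dequeues):
  [1] u=0 | in ⊥ | out 0 | prev ⊥ | push {}
  [2] u=1 | in 0 | out ⊤ | prev + | push {}
  [3] u=2 | in 0 | out 0 | prev ⊥ | push {1}
  [4] u=3 | in ⊤ | out ⊤ | prev ⊥ | push {0}
  [5] u=1 | in 0 | out ⊤ | ==
  [6] u=0 | in ⊤ | out 0 | ==

Converged values:
  [0] 0
  [1] ⊤
  [2] 0
  [3] ⊤

no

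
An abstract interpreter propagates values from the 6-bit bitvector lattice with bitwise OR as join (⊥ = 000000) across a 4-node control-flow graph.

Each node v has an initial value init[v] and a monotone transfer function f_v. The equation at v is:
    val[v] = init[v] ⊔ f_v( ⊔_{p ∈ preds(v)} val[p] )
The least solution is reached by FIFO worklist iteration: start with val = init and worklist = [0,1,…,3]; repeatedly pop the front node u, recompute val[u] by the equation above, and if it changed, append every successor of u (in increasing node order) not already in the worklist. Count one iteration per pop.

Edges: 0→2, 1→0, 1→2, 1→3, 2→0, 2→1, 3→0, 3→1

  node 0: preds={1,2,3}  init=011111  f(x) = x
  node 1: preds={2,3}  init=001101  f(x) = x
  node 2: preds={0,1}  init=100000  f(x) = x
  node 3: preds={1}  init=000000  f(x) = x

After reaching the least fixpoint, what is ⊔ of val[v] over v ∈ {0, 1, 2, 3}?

Iteration log — 11 steps:
  step 1. node 0  ⊔preds=101101  new=111111  old=011111  +wl: 
  step 2. node 1  ⊔preds=100000  new=101101  old=001101  +wl: 0
  step 3. node 2  ⊔preds=111111  new=111111  old=100000  +wl: 1
  step 4. node 3  ⊔preds=101101  new=101101  old=000000  +wl: 
  step 5. node 0  ⊔preds=111111  new=111111  stable
  step 6. node 1  ⊔preds=111111  new=111111  old=101101  +wl: 0,2,3
  step 7. node 0  ⊔preds=111111  new=111111  stable
  step 8. node 2  ⊔preds=111111  new=111111  stable
  step 9. node 3  ⊔preds=111111  new=111111  old=101101  +wl: 0,1
  step 10. node 0  ⊔preds=111111  new=111111  stable
  step 11. node 1  ⊔preds=111111  new=111111  stable

Least fixpoint reached:
  node 0: 111111
  node 1: 111111
  node 2: 111111
  node 3: 111111

111111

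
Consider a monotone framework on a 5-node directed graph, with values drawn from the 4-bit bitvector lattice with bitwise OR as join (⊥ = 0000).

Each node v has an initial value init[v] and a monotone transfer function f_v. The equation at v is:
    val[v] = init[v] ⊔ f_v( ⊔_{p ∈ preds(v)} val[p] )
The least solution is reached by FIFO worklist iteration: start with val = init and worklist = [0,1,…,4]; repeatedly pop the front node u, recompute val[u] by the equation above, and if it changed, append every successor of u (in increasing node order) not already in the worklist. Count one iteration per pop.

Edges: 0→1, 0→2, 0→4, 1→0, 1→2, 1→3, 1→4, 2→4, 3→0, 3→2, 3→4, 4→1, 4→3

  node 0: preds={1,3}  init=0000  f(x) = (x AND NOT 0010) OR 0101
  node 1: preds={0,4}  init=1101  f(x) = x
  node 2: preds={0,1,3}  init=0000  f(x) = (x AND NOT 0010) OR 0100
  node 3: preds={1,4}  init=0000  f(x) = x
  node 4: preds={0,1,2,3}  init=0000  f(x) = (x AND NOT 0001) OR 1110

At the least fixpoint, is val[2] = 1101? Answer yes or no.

Trace (12 dequeues):
  [1] u=0 | in 1101 | out 1101 | prev 0000 | push {}
  [2] u=1 | in 1101 | out 1101 | ==
  [3] u=2 | in 1101 | out 1101 | prev 0000 | push {}
  [4] u=3 | in 1101 | out 1101 | prev 0000 | push {0,2}
  [5] u=4 | in 1101 | out 1110 | prev 0000 | push {1,3}
  [6] u=0 | in 1101 | out 1101 | ==
  [7] u=2 | in 1101 | out 1101 | ==
  [8] u=1 | in 1111 | out 1111 | prev 1101 | push {0,2,4}
  [9] u=3 | in 1111 | out 1111 | prev 1101 | push {}
  [10] u=0 | in 1111 | out 1101 | ==
  [11] u=2 | in 1111 | out 1101 | ==
  [12] u=4 | in 1111 | out 1110 | ==

Converged values:
  [0] 1101
  [1] 1111
  [2] 1101
  [3] 1111
  [4] 1110

yes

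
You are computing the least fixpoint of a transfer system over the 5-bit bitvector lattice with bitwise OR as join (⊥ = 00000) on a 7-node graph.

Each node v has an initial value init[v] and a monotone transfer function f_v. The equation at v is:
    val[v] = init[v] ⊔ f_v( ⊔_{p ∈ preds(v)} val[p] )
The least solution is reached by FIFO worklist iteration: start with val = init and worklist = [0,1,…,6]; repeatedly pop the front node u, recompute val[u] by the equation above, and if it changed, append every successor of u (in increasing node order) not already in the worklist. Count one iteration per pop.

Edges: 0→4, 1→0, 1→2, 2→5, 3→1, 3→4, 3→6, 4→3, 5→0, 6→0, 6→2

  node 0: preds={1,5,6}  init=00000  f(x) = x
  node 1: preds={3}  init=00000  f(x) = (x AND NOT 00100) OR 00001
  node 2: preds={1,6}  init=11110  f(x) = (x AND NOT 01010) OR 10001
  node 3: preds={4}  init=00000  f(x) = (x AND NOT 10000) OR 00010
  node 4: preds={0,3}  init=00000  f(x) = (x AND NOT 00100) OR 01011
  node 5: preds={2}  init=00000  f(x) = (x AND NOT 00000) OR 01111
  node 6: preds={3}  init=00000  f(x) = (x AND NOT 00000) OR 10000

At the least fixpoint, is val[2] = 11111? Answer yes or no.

yes

Worklist (18 pops):
  #1 pop 0: in=00000 → 00000 (no change)
  #2 pop 1: in=00000 → 00001 (was 00000); enqueue [0]
  #3 pop 2: in=00001 → 11111 (was 11110); enqueue []
  #4 pop 3: in=00000 → 00010 (was 00000); enqueue [1]
  #5 pop 4: in=00010 → 01011 (was 00000); enqueue [3]
  #6 pop 5: in=11111 → 11111 (was 00000); enqueue []
  #7 pop 6: in=00010 → 10010 (was 00000); enqueue [2]
  #8 pop 0: in=11111 → 11111 (was 00000); enqueue [4]
  #9 pop 1: in=00010 → 00011 (was 00001); enqueue [0]
  #10 pop 3: in=01011 → 01011 (was 00010); enqueue [1,6]
  #11 pop 2: in=10011 → 11111 (no change)
  #12 pop 4: in=11111 → 11011 (was 01011); enqueue [3]
  #13 pop 0: in=11111 → 11111 (no change)
  #14 pop 1: in=01011 → 01011 (was 00011); enqueue [0,2]
  #15 pop 6: in=01011 → 11011 (was 10010); enqueue []
  #16 pop 3: in=11011 → 01011 (no change)
  #17 pop 0: in=11111 → 11111 (no change)
  #18 pop 2: in=11011 → 11111 (no change)

Fixpoint:
  val[0] = 11111
  val[1] = 01011
  val[2] = 11111
  val[3] = 01011
  val[4] = 11011
  val[5] = 11111
  val[6] = 11011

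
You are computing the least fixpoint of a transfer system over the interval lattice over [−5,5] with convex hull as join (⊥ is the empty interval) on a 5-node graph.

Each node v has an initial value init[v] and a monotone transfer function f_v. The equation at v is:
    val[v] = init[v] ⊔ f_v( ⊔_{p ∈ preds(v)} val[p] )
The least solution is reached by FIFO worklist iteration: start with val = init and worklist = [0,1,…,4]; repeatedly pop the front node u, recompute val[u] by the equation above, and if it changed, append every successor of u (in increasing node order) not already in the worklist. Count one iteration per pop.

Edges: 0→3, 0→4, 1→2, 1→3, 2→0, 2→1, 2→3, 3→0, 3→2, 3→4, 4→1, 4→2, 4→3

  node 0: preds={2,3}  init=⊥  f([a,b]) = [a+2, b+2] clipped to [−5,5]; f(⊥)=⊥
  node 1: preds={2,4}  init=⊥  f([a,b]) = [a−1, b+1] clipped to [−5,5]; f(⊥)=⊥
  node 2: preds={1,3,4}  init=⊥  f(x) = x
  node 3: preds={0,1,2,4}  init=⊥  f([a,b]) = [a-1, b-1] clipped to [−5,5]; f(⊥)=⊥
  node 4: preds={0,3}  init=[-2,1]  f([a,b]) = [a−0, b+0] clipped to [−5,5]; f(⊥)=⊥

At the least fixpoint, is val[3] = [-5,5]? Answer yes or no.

Trace (19 dequeues):
  [1] u=0 | in ⊥ | out ⊥ | ==
  [2] u=1 | in [-2,1] | out [-3,2] | prev ⊥ | push {}
  [3] u=2 | in [-3,2] | out [-3,2] | prev ⊥ | push {0,1}
  [4] u=3 | in [-3,2] | out [-4,1] | prev ⊥ | push {2}
  [5] u=4 | in [-4,1] | out [-4,1] | prev [-2,1] | push {3}
  [6] u=0 | in [-4,2] | out [-2,4] | prev ⊥ | push {4}
  [7] u=1 | in [-4,2] | out [-5,3] | prev [-3,2] | push {}
  [8] u=2 | in [-5,3] | out [-5,3] | prev [-3,2] | push {0,1}
  [9] u=3 | in [-5,4] | out [-5,3] | prev [-4,1] | push {2}
  [10] u=4 | in [-5,4] | out [-5,4] | prev [-4,1] | push {3}
  [11] u=0 | in [-5,3] | out [-3,5] | prev [-2,4] | push {4}
  [12] u=1 | in [-5,4] | out [-5,5] | prev [-5,3] | push {}
  [13] u=2 | in [-5,5] | out [-5,5] | prev [-5,3] | push {0,1}
  [14] u=3 | in [-5,5] | out [-5,4] | prev [-5,3] | push {2}
  [15] u=4 | in [-5,5] | out [-5,5] | prev [-5,4] | push {3}
  [16] u=0 | in [-5,5] | out [-3,5] | ==
  [17] u=1 | in [-5,5] | out [-5,5] | ==
  [18] u=2 | in [-5,5] | out [-5,5] | ==
  [19] u=3 | in [-5,5] | out [-5,4] | ==

Converged values:
  [0] [-3,5]
  [1] [-5,5]
  [2] [-5,5]
  [3] [-5,4]
  [4] [-5,5]

no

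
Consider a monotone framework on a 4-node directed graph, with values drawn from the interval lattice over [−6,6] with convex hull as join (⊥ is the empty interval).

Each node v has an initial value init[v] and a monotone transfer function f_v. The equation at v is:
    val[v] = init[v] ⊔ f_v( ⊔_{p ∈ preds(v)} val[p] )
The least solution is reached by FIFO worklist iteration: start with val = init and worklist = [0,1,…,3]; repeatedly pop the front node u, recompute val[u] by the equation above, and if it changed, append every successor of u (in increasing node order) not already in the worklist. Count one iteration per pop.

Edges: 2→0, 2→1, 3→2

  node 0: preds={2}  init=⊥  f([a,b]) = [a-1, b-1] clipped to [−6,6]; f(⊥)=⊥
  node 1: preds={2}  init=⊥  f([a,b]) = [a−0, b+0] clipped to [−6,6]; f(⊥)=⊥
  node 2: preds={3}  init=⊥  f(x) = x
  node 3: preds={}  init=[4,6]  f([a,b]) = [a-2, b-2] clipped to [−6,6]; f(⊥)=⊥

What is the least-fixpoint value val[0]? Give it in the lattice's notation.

[3,5]

Trace (6 dequeues):
  [1] u=0 | in ⊥ | out ⊥ | ==
  [2] u=1 | in ⊥ | out ⊥ | ==
  [3] u=2 | in [4,6] | out [4,6] | prev ⊥ | push {0,1}
  [4] u=3 | in ⊥ | out [4,6] | ==
  [5] u=0 | in [4,6] | out [3,5] | prev ⊥ | push {}
  [6] u=1 | in [4,6] | out [4,6] | prev ⊥ | push {}

Converged values:
  [0] [3,5]
  [1] [4,6]
  [2] [4,6]
  [3] [4,6]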